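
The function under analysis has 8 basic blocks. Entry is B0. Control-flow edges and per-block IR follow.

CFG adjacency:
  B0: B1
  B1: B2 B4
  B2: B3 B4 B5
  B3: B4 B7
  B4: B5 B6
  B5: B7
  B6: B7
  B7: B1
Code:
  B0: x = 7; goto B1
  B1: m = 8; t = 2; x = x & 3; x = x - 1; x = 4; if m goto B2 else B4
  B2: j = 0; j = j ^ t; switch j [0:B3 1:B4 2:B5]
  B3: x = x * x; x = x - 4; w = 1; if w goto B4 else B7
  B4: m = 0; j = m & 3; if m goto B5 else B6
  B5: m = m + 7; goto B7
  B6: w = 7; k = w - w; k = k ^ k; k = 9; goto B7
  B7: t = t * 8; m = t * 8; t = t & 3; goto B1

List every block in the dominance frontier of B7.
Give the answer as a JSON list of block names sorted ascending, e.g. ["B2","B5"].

Answer: ["B1"]

Working:
idom tree: B1←B0 B2←B1 B3←B2 B4←B1 B5←B1 B6←B4 B7←B1
Join-block Dom:
  B1: preds {B0,B7}: {B0} ∩ {B0,B1,B7} = {B0}; idom=B0
  B4: preds {B1,B2,B3}: {B0,B1} ∩ {B0,B1,B2} ∩ {B0,B1,B2,B3} = {B0,B1}; idom=B1
  B5: preds {B2,B4}: {B0,B1,B2} ∩ {B0,B1,B4} = {B0,B1}; idom=B1
  B7: preds {B3,B5,B6}: {B0,B1,B2,B3} ∩ {B0,B1,B5} ∩ {B0,B1,B4,B6} = {B0,B1}; idom=B1

Frontier:
  join B1 pred B0: · stop@B0
  join B1 pred B7: B7→B1 stop@B0
  join B4 pred B1: · stop@B1
  join B4 pred B2: B2 stop@B1
  join B4 pred B3: B3→B2 stop@B1
  join B5 pred B2: B2 stop@B1
  join B5 pred B4: B4 stop@B1
  join B7 pred B3: B3→B2 stop@B1
  join B7 pred B5: B5 stop@B1
  join B7 pred B6: B6→B4 stop@B1
  B0 → ∅
  B1 → {B1}
  B2 → {B4,B5,B7}
  B3 → {B4,B7}
  B4 → {B5,B7}
  B5 → {B7}
  B6 → {B7}
  B7 → {B1}

DF(B7) = ["B1"]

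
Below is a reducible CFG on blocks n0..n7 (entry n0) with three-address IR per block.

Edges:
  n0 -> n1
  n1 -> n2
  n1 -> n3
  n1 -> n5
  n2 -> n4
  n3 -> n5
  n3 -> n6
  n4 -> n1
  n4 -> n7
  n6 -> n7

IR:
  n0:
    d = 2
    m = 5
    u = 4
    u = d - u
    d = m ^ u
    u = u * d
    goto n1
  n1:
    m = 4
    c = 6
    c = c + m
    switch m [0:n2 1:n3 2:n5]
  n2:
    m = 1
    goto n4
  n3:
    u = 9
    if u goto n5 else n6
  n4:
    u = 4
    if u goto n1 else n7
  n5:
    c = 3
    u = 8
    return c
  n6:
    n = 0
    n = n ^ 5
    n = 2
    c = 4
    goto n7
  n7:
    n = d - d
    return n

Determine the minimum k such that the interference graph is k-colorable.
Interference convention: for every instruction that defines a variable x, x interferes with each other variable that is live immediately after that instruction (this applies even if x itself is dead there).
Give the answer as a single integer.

Answer: 4

Analysis:
Block summaries:
  n0: {d,m,u} / ∅
  n1: {c,m} / ∅
  n2: {m} / ∅
  n3: {u} / ∅
  n4: {u} / ∅
  n5: {c,u} / ∅
  n6: {c,n} / ∅
  n7: {n} / {d}

Live sets:
  n0 li=∅ lo={d}
  n1 li={d} lo={d}
  n2 li={d} lo={d}
  n3 li={d} lo={d}
  n4 li={d} lo={d}
  n5 li=∅ lo=∅
  n6 li={d} lo={d}
  n7 li={d} lo=∅

Conflict graph:
  c↔{d,m,u}
  d↔{c,m,n,u}
  m↔{c,d,u}
  n↔{d}
  u↔{c,d,m}

Chromatic number:
  clique {c,d,m,u} ⇒ need ≥ 4
  assign c→c1 d→c0 m→c2 n→c1 u→c3 — no edge inside a register ⇒ χ ≤ 4
  χ = 4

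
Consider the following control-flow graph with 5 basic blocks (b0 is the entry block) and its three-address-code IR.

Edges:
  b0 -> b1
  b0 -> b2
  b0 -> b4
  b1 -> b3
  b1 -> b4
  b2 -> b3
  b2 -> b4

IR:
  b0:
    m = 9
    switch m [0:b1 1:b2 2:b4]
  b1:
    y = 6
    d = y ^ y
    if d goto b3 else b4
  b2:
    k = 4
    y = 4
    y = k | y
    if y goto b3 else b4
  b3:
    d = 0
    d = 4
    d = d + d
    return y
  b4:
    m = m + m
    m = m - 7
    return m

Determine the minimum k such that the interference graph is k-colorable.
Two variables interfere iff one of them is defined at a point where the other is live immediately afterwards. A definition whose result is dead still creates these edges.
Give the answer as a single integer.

Answer: 3

Analysis:
def/use:
  b0 def {m} use ∅
  b1 def {d,y} use ∅
  b2 def {k,y} use ∅
  b3 def {d} use {y}
  b4 def {m} use {m}

Live sets:
  b0: in=∅ out={m}
  b1: in={m} out={m,y}
  b2: in={m} out={m,y}
  b3: in={y} out=∅
  b4: in={m} out=∅

Conflict graph:
  d — {m,y}
  k — {m,y}
  m — {d,k,y}
  y — {d,k,m}

Chromatic number:
  clique {d,m,y} ⇒ need ≥ 3
  assign d→R2 k→R2 m→R0 y→R1 — no edge inside a register ⇒ χ ≤ 3
  χ = 3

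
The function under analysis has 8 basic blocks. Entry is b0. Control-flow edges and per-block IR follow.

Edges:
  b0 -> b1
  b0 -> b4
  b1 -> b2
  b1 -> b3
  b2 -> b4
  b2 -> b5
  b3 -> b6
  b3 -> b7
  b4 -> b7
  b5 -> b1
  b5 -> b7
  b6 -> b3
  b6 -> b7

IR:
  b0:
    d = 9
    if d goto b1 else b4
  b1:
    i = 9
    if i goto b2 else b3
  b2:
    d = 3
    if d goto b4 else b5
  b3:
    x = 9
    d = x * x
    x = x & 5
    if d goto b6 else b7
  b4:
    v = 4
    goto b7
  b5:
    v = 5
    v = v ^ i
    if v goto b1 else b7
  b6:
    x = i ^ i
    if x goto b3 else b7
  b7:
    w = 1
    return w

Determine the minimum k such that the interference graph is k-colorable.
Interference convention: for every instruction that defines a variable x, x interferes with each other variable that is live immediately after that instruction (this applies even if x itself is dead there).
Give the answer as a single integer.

Answer: 3

Derivation:
Block summaries:
  b0: {d} / ∅
  b1: {i} / ∅
  b2: {d} / ∅
  b3: {d,x} / ∅
  b4: {v} / ∅
  b5: {v} / {i}
  b6: {x} / {i}
  b7: {w} / ∅

Liveness:
  b0: in=∅ out=∅
  b1: in=∅ out={i}
  b2: in={i} out={i}
  b3: in={i} out={i}
  b4: in=∅ out=∅
  b5: in={i} out=∅
  b6: in={i} out={i}
  b7: in=∅ out=∅

Conflict graph:
  d — {i,x}
  i — {d,v,x}
  v — {i}
  w — ∅
  x — {d,i}

Colouring:
  lower bound: {d,i,x} mutually conflict ⇒ χ ≥ 3
  3-colouring: c0={i,w}  c1={d,v}  c2={x}
  χ = 3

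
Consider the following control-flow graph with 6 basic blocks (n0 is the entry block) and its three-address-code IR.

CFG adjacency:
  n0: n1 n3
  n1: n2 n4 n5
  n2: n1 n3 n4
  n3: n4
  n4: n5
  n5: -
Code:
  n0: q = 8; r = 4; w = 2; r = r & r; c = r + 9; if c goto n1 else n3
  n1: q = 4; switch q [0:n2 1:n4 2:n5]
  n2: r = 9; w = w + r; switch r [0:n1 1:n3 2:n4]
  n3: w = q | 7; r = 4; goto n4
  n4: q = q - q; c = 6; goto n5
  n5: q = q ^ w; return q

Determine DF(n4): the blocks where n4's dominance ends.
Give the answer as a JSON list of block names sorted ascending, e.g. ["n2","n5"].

idom tree: n1←n0 n2←n1 n3←n0 n4←n0 n5←n0
Dom at joins:
  n1: preds {n0,n2}: {n0} ∩ {n0,n1,n2} = {n0}; idom=n0
  n3: preds {n0,n2}: {n0} ∩ {n0,n1,n2} = {n0}; idom=n0
  n4: preds {n1,n2,n3}: {n0,n1} ∩ {n0,n1,n2} ∩ {n0,n3} = {n0}; idom=n0
  n5: preds {n1,n4}: {n0,n1} ∩ {n0,n4} = {n0}; idom=n0

DF walk-up:
  n1←n0: walk · to n0
  n1←n2: walk n2→n1 to n0
  n3←n0: walk · to n0
  n3←n2: walk n2→n1 to n0
  n4←n1: walk n1 to n0
  n4←n2: walk n2→n1 to n0
  n4←n3: walk n3 to n0
  n5←n1: walk n1 to n0
  n5←n4: walk n4 to n0
  n0: DF=∅
  n1: DF={n1,n3,n4,n5}
  n2: DF={n1,n3,n4}
  n3: DF={n4}
  n4: DF={n5}
  n5: DF=∅

DF(n4) = ["n5"]

Answer: ["n5"]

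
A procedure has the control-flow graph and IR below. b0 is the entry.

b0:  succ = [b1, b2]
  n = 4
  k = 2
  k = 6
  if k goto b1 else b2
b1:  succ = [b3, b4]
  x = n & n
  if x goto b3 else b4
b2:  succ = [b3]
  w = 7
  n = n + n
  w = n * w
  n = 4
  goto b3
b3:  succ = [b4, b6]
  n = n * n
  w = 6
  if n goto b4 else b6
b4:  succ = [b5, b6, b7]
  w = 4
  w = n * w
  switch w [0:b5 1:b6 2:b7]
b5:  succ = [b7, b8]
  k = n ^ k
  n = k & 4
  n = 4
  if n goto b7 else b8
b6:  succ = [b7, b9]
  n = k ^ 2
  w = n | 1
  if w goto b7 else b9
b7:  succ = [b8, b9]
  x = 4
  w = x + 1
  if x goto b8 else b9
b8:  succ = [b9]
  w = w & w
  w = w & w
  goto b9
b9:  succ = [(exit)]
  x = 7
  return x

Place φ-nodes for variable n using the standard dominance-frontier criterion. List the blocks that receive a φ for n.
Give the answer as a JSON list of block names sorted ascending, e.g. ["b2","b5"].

Answer: ["b3", "b4", "b6", "b7", "b8", "b9"]

Analysis:
idom tree: b1←b0 b2←b0 b3←b0 b4←b0 b5←b4 b6←b0 b7←b0 b8←b0 b9←b0
Dom∩ at merges:
  b3: preds {b1,b2}: {b0,b1} ∩ {b0,b2} = {b0}; idom=b0
  b4: preds {b1,b3}: {b0,b1} ∩ {b0,b3} = {b0}; idom=b0
  b6: preds {b3,b4}: {b0,b3} ∩ {b0,b4} = {b0}; idom=b0
  b7: preds {b4,b5,b6}: {b0,b4} ∩ {b0,b4,b5} ∩ {b0,b6} = {b0}; idom=b0
  b8: preds {b5,b7}: {b0,b4,b5} ∩ {b0,b7} = {b0}; idom=b0
  b9: preds {b6,b7,b8}: {b0,b6} ∩ {b0,b7} ∩ {b0,b8} = {b0}; idom=b0

Frontier:
  join b3 pred b1: b1 stop@b0
  join b3 pred b2: b2 stop@b0
  join b4 pred b1: b1 stop@b0
  join b4 pred b3: b3 stop@b0
  join b6 pred b3: b3 stop@b0
  join b6 pred b4: b4 stop@b0
  join b7 pred b4: b4 stop@b0
  join b7 pred b5: b5→b4 stop@b0
  join b7 pred b6: b6 stop@b0
  join b8 pred b5: b5→b4 stop@b0
  join b8 pred b7: b7 stop@b0
  join b9 pred b6: b6 stop@b0
  join b9 pred b7: b7 stop@b0
  join b9 pred b8: b8 stop@b0
  DF(b0)=∅
  DF(b1)={b3,b4}
  DF(b2)={b3}
  DF(b3)={b4,b6}
  DF(b4)={b6,b7,b8}
  DF(b5)={b7,b8}
  DF(b6)={b7,b9}
  DF(b7)={b8,b9}
  DF(b8)={b9}
  DF(b9)=∅

φ for n: defs {b0,b2,b3,b5,b6}
  DF⁺ = {b3,b4,b6,b7,b8,b9}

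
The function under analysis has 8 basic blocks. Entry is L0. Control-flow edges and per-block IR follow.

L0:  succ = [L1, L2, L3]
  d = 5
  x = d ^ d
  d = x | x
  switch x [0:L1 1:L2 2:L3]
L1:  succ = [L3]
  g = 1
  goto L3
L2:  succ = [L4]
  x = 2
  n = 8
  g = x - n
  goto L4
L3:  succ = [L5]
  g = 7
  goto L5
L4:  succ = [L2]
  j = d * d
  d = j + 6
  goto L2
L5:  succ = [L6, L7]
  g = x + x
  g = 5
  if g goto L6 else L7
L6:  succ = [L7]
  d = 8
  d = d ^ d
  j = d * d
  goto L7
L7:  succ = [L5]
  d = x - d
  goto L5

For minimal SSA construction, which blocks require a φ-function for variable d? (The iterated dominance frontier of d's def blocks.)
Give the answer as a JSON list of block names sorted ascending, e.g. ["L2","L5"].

Answer: ["L2", "L5", "L7"]

Derivation:
idom tree: L1←L0 L2←L0 L3←L0 L4←L2 L5←L3 L6←L5 L7←L5
Join-block Dom:
  L2: preds {L0,L4}: {L0} ∩ {L0,L2,L4} = {L0}; idom=L0
  L3: preds {L0,L1}: {L0} ∩ {L0,L1} = {L0}; idom=L0
  L5: preds {L3,L7}: {L0,L3} ∩ {L0,L3,L5,L7} = {L0,L3}; idom=L3
  L7: preds {L5,L6}: {L0,L3,L5} ∩ {L0,L3,L5,L6} = {L0,L3,L5}; idom=L5

DF derivation:
  L2←L0: walk · to L0
  L2←L4: walk L4→L2 to L0
  L3←L0: walk · to L0
  L3←L1: walk L1 to L0
  L5←L3: walk · to L3
  L5←L7: walk L7→L5 to L3
  L7←L5: walk · to L5
  L7←L6: walk L6 to L5
  DF(L0)=∅
  DF(L1)={L3}
  DF(L2)={L2}
  DF(L3)=∅
  DF(L4)={L2}
  DF(L5)={L5}
  DF(L6)={L7}
  DF(L7)={L5}

φ for d: defs {L0,L4,L6,L7}
  DF⁺ = {L2,L5,L7}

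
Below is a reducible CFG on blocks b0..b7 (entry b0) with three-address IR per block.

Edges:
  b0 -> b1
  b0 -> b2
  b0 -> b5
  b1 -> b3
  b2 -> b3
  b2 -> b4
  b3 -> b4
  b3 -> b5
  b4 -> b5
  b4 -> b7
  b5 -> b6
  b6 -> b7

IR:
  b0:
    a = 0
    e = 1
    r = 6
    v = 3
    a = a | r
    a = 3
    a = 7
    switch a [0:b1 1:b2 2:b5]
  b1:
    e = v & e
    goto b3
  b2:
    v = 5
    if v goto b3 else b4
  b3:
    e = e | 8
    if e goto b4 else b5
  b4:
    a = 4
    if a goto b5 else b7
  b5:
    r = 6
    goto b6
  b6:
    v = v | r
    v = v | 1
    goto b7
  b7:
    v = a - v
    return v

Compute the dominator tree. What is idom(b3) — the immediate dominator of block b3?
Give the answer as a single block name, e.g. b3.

idom tree: b1←b0 b2←b0 b3←b0 b4←b0 b5←b0 b6←b5 b7←b0
Dom∩ at merges:
  b3: preds {b1,b2}: {b0,b1} ∩ {b0,b2} = {b0}; idom=b0
  b4: preds {b2,b3}: {b0,b2} ∩ {b0,b3} = {b0}; idom=b0
  b5: preds {b0,b3,b4}: {b0} ∩ {b0,b3} ∩ {b0,b4} = {b0}; idom=b0
  b7: preds {b4,b6}: {b0,b4} ∩ {b0,b5,b6} = {b0}; idom=b0

idom(b3) = b0

Answer: b0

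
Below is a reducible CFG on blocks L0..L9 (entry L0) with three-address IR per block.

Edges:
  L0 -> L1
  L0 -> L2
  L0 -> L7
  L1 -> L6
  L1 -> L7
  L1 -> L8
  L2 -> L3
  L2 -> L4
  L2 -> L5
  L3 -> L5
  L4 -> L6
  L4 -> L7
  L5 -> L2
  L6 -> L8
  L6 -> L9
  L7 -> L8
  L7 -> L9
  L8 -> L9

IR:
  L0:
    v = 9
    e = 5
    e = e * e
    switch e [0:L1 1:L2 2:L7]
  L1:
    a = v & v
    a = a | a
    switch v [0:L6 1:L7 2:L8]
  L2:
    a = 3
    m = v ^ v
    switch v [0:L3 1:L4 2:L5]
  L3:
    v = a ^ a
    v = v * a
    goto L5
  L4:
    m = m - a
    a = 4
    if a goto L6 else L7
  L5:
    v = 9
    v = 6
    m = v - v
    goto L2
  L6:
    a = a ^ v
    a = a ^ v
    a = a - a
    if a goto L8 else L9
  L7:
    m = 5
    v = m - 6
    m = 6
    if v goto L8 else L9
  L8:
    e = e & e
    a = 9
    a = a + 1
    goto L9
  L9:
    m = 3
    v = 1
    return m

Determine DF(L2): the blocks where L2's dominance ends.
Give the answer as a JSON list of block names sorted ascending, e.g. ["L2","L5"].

idom tree: L1←L0 L2←L0 L3←L2 L4←L2 L5←L2 L6←L0 L7←L0 L8←L0 L9←L0
Dom∩ at merges:
  L2: preds {L0,L5}: {L0} ∩ {L0,L2,L5} = {L0}; idom=L0
  L5: preds {L2,L3}: {L0,L2} ∩ {L0,L2,L3} = {L0,L2}; idom=L2
  L6: preds {L1,L4}: {L0,L1} ∩ {L0,L2,L4} = {L0}; idom=L0
  L7: preds {L0,L1,L4}: {L0} ∩ {L0,L1} ∩ {L0,L2,L4} = {L0}; idom=L0
  L8: preds {L1,L6,L7}: {L0,L1} ∩ {L0,L6} ∩ {L0,L7} = {L0}; idom=L0
  L9: preds {L6,L7,L8}: {L0,L6} ∩ {L0,L7} ∩ {L0,L8} = {L0}; idom=L0

DF walk-up:
  L2←L0: walk · to L0
  L2←L5: walk L5→L2 to L0
  L5←L2: walk · to L2
  L5←L3: walk L3 to L2
  L6←L1: walk L1 to L0
  L6←L4: walk L4→L2 to L0
  L7←L0: walk · to L0
  L7←L1: walk L1 to L0
  L7←L4: walk L4→L2 to L0
  L8←L1: walk L1 to L0
  L8←L6: walk L6 to L0
  L8←L7: walk L7 to L0
  L9←L6: walk L6 to L0
  L9←L7: walk L7 to L0
  L9←L8: walk L8 to L0
  L0 → ∅
  L1 → {L6,L7,L8}
  L2 → {L2,L6,L7}
  L3 → {L5}
  L4 → {L6,L7}
  L5 → {L2}
  L6 → {L8,L9}
  L7 → {L8,L9}
  L8 → {L9}
  L9 → ∅

DF(L2) = ["L2", "L6", "L7"]

Answer: ["L2", "L6", "L7"]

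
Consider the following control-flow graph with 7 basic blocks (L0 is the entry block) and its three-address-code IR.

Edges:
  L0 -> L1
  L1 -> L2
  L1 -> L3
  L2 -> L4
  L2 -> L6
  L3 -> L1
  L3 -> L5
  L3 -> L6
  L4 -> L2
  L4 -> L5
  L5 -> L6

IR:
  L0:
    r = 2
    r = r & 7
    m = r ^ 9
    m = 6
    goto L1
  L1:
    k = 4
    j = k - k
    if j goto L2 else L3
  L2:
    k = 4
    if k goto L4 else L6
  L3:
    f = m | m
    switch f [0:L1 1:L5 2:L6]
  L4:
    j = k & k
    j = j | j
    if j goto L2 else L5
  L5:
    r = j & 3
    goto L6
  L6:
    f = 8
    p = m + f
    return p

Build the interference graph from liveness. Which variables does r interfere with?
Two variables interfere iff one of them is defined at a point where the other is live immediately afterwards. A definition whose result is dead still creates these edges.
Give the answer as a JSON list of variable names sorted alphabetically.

Per-block:
  L0 def {m,r} use ∅
  L1 def {j,k} use ∅
  L2 def {k} use ∅
  L3 def {f} use {m}
  L4 def {j} use {k}
  L5 def {r} use {j}
  L6 def {f,p} use {m}

Liveness:
  L0 li=∅ lo={m}
  L1 li={m} lo={j,m}
  L2 li={m} lo={k,m}
  L3 li={j,m} lo={j,m}
  L4 li={k,m} lo={j,m}
  L5 li={j,m} lo={m}
  L6 li={m} lo=∅

Interference:
  f — {j,m}
  j — {f,m}
  k — {m}
  m — {f,j,k,r}
  p — ∅
  r — {m}

N(r) = ["m"]

Answer: ["m"]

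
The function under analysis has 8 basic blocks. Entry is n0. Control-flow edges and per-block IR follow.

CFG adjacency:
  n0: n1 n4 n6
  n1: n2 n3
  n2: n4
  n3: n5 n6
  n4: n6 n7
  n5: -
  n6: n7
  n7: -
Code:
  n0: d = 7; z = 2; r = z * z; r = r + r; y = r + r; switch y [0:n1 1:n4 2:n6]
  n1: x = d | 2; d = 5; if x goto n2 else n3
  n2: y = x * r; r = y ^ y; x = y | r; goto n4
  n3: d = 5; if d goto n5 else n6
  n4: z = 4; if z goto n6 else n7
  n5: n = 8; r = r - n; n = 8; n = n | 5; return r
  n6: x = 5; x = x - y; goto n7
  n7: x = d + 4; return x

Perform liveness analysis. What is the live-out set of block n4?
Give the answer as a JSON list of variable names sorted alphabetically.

def/use:
  n0: {d,r,y,z} / ∅
  n1: {d,x} / {d}
  n2: {r,x,y} / {r,x}
  n3: {d} / ∅
  n4: {z} / ∅
  n5: {n,r} / {r}
  n6: {x} / {y}
  n7: {x} / {d}

Live sets:
  n0 li=∅ lo={d,r,y}
  n1 li={d,r,y} lo={d,r,x,y}
  n2 li={d,r,x} lo={d,y}
  n3 li={r,y} lo={d,r,y}
  n4 li={d,y} lo={d,y}
  n5 li={r} lo=∅
  n6 li={d,y} lo={d}
  n7 li={d} lo=∅

live-out(n4) = ["d", "y"]

Answer: ["d", "y"]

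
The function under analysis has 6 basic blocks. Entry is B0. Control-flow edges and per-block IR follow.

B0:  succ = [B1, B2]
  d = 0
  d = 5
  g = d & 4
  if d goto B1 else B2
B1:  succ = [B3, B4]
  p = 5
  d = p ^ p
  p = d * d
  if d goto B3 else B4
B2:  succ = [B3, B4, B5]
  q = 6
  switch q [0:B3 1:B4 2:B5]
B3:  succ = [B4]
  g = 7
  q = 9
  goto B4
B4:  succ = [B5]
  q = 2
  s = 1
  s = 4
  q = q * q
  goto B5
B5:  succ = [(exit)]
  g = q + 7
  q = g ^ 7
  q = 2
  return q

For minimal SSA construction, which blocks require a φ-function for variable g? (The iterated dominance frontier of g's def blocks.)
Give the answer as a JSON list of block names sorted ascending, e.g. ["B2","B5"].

idom tree: B1←B0 B2←B0 B3←B0 B4←B0 B5←B0
Dom at joins:
  B3: preds {B1,B2}: {B0,B1} ∩ {B0,B2} = {B0}; idom=B0
  B4: preds {B1,B2,B3}: {B0,B1} ∩ {B0,B2} ∩ {B0,B3} = {B0}; idom=B0
  B5: preds {B2,B4}: {B0,B2} ∩ {B0,B4} = {B0}; idom=B0

DF derivation:
  B3←B1: walk B1 to B0
  B3←B2: walk B2 to B0
  B4←B1: walk B1 to B0
  B4←B2: walk B2 to B0
  B4←B3: walk B3 to B0
  B5←B2: walk B2 to B0
  B5←B4: walk B4 to B0
  DF(B0)=∅
  DF(B1)={B3,B4}
  DF(B2)={B3,B4,B5}
  DF(B3)={B4}
  DF(B4)={B5}
  DF(B5)=∅

φ for g: defs {B0,B3,B5}
  DF⁺ = {B4,B5}

Answer: ["B4", "B5"]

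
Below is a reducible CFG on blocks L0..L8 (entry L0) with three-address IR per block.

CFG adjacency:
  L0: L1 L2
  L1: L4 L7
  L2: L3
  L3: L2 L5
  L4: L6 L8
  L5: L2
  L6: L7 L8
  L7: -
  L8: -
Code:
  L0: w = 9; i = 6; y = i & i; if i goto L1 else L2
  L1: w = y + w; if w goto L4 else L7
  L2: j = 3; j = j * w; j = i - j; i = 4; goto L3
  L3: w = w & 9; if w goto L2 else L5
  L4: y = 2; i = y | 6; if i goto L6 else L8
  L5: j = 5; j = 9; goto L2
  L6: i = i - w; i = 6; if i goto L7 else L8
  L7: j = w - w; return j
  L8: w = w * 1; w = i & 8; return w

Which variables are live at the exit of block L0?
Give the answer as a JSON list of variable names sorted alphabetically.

Block summaries:
  L0: {i,w,y} / ∅
  L1: {w} / {w,y}
  L2: {i,j} / {i,w}
  L3: {w} / {w}
  L4: {i,y} / ∅
  L5: {j} / ∅
  L6: {i} / {i,w}
  L7: {j} / {w}
  L8: {w} / {i,w}

Liveness:
  L0: in=∅ out={i,w,y}
  L1: in={w,y} out={w}
  L2: in={i,w} out={i,w}
  L3: in={i,w} out={i,w}
  L4: in={w} out={i,w}
  L5: in={i,w} out={i,w}
  L6: in={i,w} out={i,w}
  L7: in={w} out=∅
  L8: in={i,w} out=∅

live-out(L0) = ["i", "w", "y"]

Answer: ["i", "w", "y"]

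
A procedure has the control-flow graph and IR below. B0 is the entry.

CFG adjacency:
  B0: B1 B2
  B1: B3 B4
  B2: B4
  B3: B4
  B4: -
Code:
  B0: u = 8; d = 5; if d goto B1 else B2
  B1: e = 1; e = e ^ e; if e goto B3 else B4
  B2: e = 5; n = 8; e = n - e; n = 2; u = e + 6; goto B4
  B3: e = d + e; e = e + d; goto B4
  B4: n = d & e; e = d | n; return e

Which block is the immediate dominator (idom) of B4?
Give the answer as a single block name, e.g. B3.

Answer: B0

Analysis:
idom tree: B1←B0 B2←B0 B3←B1 B4←B0
Join-block Dom:
  B4: preds {B1,B2,B3}: {B0,B1} ∩ {B0,B2} ∩ {B0,B1,B3} = {B0}; idom=B0

idom(B4) = B0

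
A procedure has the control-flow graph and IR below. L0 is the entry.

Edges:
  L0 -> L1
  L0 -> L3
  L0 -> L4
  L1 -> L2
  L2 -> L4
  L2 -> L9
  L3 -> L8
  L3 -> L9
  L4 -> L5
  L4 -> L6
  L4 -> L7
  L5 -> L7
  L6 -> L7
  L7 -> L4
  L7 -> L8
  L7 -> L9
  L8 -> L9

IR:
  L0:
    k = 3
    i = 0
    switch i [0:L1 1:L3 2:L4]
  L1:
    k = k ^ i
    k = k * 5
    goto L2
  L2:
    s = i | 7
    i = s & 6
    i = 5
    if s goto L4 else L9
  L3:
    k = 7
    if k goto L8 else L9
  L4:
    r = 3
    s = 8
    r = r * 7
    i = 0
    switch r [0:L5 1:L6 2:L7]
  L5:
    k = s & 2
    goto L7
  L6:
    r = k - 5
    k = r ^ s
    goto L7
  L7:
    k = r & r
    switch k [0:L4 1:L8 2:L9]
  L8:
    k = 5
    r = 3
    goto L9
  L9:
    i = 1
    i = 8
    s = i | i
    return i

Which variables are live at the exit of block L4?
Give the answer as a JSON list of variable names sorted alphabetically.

Per-block:
  L0: {i,k} / ∅
  L1: {k} / {i,k}
  L2: {i,s} / {i}
  L3: {k} / ∅
  L4: {i,r,s} / ∅
  L5: {k} / {s}
  L6: {k,r} / {k,s}
  L7: {k} / {r}
  L8: {k,r} / ∅
  L9: {i,s} / ∅

Backward fixpoint:
  L0 li=∅ lo={i,k}
  L1 li={i,k} lo={i,k}
  L2 li={i,k} lo={k}
  L3 li=∅ lo=∅
  L4 li={k} lo={k,r,s}
  L5 li={r,s} lo={r}
  L6 li={k,s} lo={r}
  L7 li={r} lo={k}
  L8 li=∅ lo=∅
  L9 li=∅ lo=∅

live-out(L4) = ["k", "r", "s"]

Answer: ["k", "r", "s"]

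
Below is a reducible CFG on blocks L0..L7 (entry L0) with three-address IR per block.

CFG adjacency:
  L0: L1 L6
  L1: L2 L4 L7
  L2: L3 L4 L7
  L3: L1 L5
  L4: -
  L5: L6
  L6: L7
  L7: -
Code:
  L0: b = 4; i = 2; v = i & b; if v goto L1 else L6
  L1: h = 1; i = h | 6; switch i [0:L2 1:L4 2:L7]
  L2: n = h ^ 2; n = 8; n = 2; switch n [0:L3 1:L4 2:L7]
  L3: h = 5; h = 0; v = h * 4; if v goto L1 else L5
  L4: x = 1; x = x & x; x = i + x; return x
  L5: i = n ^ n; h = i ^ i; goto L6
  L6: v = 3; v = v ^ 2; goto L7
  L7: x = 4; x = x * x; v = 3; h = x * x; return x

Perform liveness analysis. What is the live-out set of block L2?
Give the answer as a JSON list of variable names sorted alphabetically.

Block summaries:
  L0 def {b,i,v} use ∅
  L1 def {h,i} use ∅
  L2 def {n} use {h}
  L3 def {h,v} use ∅
  L4 def {x} use {i}
  L5 def {h,i} use {n}
  L6 def {v} use ∅
  L7 def {h,v,x} use ∅

Liveness:
  L0 li=∅ lo=∅
  L1 li=∅ lo={h,i}
  L2 li={h,i} lo={i,n}
  L3 li={n} lo={n}
  L4 li={i} lo=∅
  L5 li={n} lo=∅
  L6 li=∅ lo=∅
  L7 li=∅ lo=∅

live-out(L2) = ["i", "n"]

Answer: ["i", "n"]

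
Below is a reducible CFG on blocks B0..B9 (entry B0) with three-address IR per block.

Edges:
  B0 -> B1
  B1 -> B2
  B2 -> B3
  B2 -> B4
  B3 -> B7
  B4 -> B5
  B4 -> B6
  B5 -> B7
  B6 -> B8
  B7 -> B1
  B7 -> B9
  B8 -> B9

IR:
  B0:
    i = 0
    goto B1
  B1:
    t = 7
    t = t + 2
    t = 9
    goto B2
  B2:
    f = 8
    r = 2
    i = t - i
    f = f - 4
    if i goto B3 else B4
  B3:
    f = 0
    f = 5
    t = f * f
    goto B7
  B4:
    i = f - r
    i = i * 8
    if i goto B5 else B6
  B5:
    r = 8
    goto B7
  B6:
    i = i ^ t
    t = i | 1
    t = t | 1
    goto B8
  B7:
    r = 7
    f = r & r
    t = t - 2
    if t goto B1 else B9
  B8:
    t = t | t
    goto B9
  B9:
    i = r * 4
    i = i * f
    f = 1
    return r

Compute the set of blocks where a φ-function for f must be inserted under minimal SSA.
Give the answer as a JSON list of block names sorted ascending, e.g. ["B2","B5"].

idom tree: B1←B0 B2←B1 B3←B2 B4←B2 B5←B4 B6←B4 B7←B2 B8←B6 B9←B2
Join-block Dom:
  B1: preds {B0,B7}: {B0} ∩ {B0,B1,B2,B7} = {B0}; idom=B0
  B7: preds {B3,B5}: {B0,B1,B2,B3} ∩ {B0,B1,B2,B4,B5} = {B0,B1,B2}; idom=B2
  B9: preds {B7,B8}: {B0,B1,B2,B7} ∩ {B0,B1,B2,B4,B6,B8} = {B0,B1,B2}; idom=B2

Frontier:
  join B1 pred B0: · stop@B0
  join B1 pred B7: B7→B2→B1 stop@B0
  join B7 pred B3: B3 stop@B2
  join B7 pred B5: B5→B4 stop@B2
  join B9 pred B7: B7 stop@B2
  join B9 pred B8: B8→B6→B4 stop@B2
  DF(B0)=∅
  DF(B1)={B1}
  DF(B2)={B1}
  DF(B3)={B7}
  DF(B4)={B7,B9}
  DF(B5)={B7}
  DF(B6)={B9}
  DF(B7)={B1,B9}
  DF(B8)={B9}
  DF(B9)=∅

φ for f: defs {B2,B3,B7,B9}
  DF⁺ = {B1,B7,B9}

Answer: ["B1", "B7", "B9"]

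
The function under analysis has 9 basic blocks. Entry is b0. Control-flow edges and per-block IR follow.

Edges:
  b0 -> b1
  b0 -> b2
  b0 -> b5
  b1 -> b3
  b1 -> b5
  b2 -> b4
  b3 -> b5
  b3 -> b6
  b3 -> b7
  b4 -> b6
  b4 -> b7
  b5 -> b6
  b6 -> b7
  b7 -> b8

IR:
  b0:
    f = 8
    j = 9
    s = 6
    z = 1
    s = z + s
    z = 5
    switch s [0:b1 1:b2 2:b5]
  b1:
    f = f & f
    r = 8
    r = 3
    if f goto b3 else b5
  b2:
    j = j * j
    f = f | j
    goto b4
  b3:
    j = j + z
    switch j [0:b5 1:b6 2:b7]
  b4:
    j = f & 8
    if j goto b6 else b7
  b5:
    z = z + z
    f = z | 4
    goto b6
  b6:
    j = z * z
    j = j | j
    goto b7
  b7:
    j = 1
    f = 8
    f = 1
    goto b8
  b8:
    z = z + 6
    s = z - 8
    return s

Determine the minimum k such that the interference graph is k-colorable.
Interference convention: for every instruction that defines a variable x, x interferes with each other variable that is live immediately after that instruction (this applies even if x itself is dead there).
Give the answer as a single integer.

Per-block:
  b0 def {f,j,s,z} use ∅
  b1 def {f,r} use {f}
  b2 def {f,j} use {f,j}
  b3 def {j} use {j,z}
  b4 def {j} use {f}
  b5 def {f,z} use {z}
  b6 def {j} use {z}
  b7 def {f,j} use ∅
  b8 def {s,z} use {z}

Backward fixpoint:
  b0 li=∅ lo={f,j,z}
  b1 li={f,j,z} lo={j,z}
  b2 li={f,j,z} lo={f,z}
  b3 li={j,z} lo={z}
  b4 li={f,z} lo={z}
  b5 li={z} lo={z}
  b6 li={z} lo={z}
  b7 li={z} lo={z}
  b8 li={z} lo=∅

Conflict graph:
  f — {j,r,s,z}
  j — {f,r,s,z}
  r — {f,j,z}
  s — {f,j,z}
  z — {f,j,r,s}

Chromatic number:
  lower bound: {f,j,r,z} mutually conflict ⇒ χ ≥ 4
  assign f→R0 j→R1 r→R3 s→R3 z→R2 — no edge inside a register ⇒ χ ≤ 4
  χ = 4

Answer: 4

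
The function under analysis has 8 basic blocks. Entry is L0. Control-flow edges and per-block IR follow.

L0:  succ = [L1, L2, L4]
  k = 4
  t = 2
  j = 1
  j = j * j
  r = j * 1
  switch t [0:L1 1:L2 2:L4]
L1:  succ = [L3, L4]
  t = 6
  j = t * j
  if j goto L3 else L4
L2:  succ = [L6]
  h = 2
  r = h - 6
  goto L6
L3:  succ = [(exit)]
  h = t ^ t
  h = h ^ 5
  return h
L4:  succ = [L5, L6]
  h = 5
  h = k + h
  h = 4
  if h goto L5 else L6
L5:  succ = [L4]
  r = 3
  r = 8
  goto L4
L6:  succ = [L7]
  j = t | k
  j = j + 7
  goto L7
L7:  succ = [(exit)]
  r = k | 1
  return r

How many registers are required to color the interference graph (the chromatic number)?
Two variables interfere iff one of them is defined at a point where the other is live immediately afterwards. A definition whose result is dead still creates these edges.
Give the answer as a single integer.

Answer: 4

Working:
Block summaries:
  L0 def {j,k,r,t} use ∅
  L1 def {j,t} use {j}
  L2 def {h,r} use ∅
  L3 def {h} use {t}
  L4 def {h} use {k}
  L5 def {r} use ∅
  L6 def {j} use {k,t}
  L7 def {r} use {k}

Liveness:
  L0 li=∅ lo={j,k,t}
  L1 li={j,k} lo={k,t}
  L2 li={k,t} lo={k,t}
  L3 li={t} lo=∅
  L4 li={k,t} lo={k,t}
  L5 li={k,t} lo={k,t}
  L6 li={k,t} lo={k}
  L7 li={k} lo=∅

Interfere edges:
  h: {k,t}
  j: {k,r,t}
  k: {h,j,r,t}
  r: {j,k,t}
  t: {h,j,k,r}

Colouring:
  {j,k,r,t} pairwise interfere (4-clique) ⇒ χ ≥ 4
  4-colouring: r0={k}  r1={t}  r2={h,j}  r3={r}
  χ = 4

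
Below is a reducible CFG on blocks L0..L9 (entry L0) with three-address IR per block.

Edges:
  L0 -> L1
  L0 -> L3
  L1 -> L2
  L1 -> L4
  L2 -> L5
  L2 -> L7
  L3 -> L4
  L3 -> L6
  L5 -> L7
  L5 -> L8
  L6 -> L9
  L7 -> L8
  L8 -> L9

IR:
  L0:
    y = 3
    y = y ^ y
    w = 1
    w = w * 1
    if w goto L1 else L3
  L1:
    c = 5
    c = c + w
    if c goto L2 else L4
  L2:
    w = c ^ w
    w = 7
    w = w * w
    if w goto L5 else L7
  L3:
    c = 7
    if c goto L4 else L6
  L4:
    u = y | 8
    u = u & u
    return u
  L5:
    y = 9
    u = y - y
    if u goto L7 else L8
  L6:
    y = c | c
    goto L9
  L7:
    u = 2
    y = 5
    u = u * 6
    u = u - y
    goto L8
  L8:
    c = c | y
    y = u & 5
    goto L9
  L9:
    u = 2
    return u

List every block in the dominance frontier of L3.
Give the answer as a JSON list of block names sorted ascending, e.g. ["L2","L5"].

Answer: ["L4", "L9"]

Analysis:
idom tree: L1←L0 L2←L1 L3←L0 L4←L0 L5←L2 L6←L3 L7←L2 L8←L2 L9←L0
Join-block Dom:
  L4: preds {L1,L3}: {L0,L1} ∩ {L0,L3} = {L0}; idom=L0
  L7: preds {L2,L5}: {L0,L1,L2} ∩ {L0,L1,L2,L5} = {L0,L1,L2}; idom=L2
  L8: preds {L5,L7}: {L0,L1,L2,L5} ∩ {L0,L1,L2,L7} = {L0,L1,L2}; idom=L2
  L9: preds {L6,L8}: {L0,L3,L6} ∩ {L0,L1,L2,L8} = {L0}; idom=L0

Frontier:
  join L4 pred L1: L1 stop@L0
  join L4 pred L3: L3 stop@L0
  join L7 pred L2: · stop@L2
  join L7 pred L5: L5 stop@L2
  join L8 pred L5: L5 stop@L2
  join L8 pred L7: L7 stop@L2
  join L9 pred L6: L6→L3 stop@L0
  join L9 pred L8: L8→L2→L1 stop@L0
  DF(L0)=∅
  DF(L1)={L4,L9}
  DF(L2)={L9}
  DF(L3)={L4,L9}
  DF(L4)=∅
  DF(L5)={L7,L8}
  DF(L6)={L9}
  DF(L7)={L8}
  DF(L8)={L9}
  DF(L9)=∅

DF(L3) = ["L4", "L9"]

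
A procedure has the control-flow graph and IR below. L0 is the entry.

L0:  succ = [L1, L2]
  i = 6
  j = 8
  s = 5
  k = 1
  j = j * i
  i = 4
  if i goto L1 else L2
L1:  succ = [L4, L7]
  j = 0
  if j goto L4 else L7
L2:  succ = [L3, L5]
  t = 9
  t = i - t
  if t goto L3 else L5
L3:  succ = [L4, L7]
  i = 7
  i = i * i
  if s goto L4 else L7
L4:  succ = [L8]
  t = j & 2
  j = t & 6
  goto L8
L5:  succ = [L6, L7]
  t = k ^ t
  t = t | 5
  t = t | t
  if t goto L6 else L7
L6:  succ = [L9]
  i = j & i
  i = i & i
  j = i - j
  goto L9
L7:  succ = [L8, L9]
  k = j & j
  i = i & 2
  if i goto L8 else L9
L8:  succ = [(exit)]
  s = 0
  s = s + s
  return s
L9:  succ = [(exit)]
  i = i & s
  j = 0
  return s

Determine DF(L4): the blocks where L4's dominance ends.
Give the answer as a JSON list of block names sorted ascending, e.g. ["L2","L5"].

Answer: ["L8"]

Analysis:
idom tree: L1←L0 L2←L0 L3←L2 L4←L0 L5←L2 L6←L5 L7←L0 L8←L0 L9←L0
Dom at joins:
  L4: preds {L1,L3}: {L0,L1} ∩ {L0,L2,L3} = {L0}; idom=L0
  L7: preds {L1,L3,L5}: {L0,L1} ∩ {L0,L2,L3} ∩ {L0,L2,L5} = {L0}; idom=L0
  L8: preds {L4,L7}: {L0,L4} ∩ {L0,L7} = {L0}; idom=L0
  L9: preds {L6,L7}: {L0,L2,L5,L6} ∩ {L0,L7} = {L0}; idom=L0

DF derivation:
  join L4 pred L1: L1 stop@L0
  join L4 pred L3: L3→L2 stop@L0
  join L7 pred L1: L1 stop@L0
  join L7 pred L3: L3→L2 stop@L0
  join L7 pred L5: L5→L2 stop@L0
  join L8 pred L4: L4 stop@L0
  join L8 pred L7: L7 stop@L0
  join L9 pred L6: L6→L5→L2 stop@L0
  join L9 pred L7: L7 stop@L0
  L0: DF=∅
  L1: DF={L4,L7}
  L2: DF={L4,L7,L9}
  L3: DF={L4,L7}
  L4: DF={L8}
  L5: DF={L7,L9}
  L6: DF={L9}
  L7: DF={L8,L9}
  L8: DF=∅
  L9: DF=∅

DF(L4) = ["L8"]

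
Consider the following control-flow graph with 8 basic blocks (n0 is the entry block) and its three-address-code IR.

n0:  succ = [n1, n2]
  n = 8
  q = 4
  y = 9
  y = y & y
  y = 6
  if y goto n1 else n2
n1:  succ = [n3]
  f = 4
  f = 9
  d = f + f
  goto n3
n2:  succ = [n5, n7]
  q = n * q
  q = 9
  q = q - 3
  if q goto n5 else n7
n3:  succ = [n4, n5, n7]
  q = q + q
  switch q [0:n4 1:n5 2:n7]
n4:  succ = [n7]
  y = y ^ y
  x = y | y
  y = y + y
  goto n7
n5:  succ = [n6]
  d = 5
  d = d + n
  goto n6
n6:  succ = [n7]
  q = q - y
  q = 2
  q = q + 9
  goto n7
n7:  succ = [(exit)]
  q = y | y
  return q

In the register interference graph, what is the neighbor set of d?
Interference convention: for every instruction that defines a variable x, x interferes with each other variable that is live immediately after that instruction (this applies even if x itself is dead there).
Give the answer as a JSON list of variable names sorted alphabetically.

Answer: ["n", "q", "y"]

Analysis:
Block summaries:
  n0: {n,q,y} / ∅
  n1: {d,f} / ∅
  n2: {q} / {n,q}
  n3: {q} / {q}
  n4: {x,y} / {y}
  n5: {d} / {n}
  n6: {q} / {q,y}
  n7: {q} / {y}

Live sets:
  n0 li=∅ lo={n,q,y}
  n1 li={n,q,y} lo={n,q,y}
  n2 li={n,q,y} lo={n,q,y}
  n3 li={n,q,y} lo={n,q,y}
  n4 li={y} lo={y}
  n5 li={n,q,y} lo={q,y}
  n6 li={q,y} lo={y}
  n7 li={y} lo=∅

Interference:
  d↔{n,q,y}
  f↔{n,q,y}
  n↔{d,f,q,y}
  q↔{d,f,n,y}
  x↔{y}
  y↔{d,f,n,q,x}

N(d) = ["n", "q", "y"]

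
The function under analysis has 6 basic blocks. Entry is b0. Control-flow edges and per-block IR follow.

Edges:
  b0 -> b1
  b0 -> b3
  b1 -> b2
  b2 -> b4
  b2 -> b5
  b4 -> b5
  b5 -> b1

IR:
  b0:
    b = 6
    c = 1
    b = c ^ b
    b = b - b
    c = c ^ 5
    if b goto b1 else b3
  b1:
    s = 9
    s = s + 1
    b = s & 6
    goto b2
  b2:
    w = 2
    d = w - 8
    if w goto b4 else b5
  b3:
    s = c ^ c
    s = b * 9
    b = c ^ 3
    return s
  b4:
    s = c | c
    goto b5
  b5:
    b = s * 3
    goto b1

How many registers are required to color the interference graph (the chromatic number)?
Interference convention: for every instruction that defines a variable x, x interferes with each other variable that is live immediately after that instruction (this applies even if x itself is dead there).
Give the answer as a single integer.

Per-block:
  b0 def {b,c} use ∅
  b1 def {b,s} use ∅
  b2 def {d,w} use ∅
  b3 def {b,s} use {b,c}
  b4 def {s} use {c}
  b5 def {b} use {s}

Liveness:
  b0 li=∅ lo={b,c}
  b1 li={c} lo={c,s}
  b2 li={c,s} lo={c,s}
  b3 li={b,c} lo=∅
  b4 li={c} lo={c,s}
  b5 li={c,s} lo={c}

Conflict graph:
  b — {c,s}
  c — {b,d,s,w}
  d — {c,s,w}
  s — {b,c,d,w}
  w — {c,d,s}

Colouring:
  lower bound: {c,d,s,w} mutually conflict ⇒ χ ≥ 4
  assign b→R2 c→R0 d→R2 s→R1 w→R3 — no edge inside a register ⇒ χ ≤ 4
  χ = 4

Answer: 4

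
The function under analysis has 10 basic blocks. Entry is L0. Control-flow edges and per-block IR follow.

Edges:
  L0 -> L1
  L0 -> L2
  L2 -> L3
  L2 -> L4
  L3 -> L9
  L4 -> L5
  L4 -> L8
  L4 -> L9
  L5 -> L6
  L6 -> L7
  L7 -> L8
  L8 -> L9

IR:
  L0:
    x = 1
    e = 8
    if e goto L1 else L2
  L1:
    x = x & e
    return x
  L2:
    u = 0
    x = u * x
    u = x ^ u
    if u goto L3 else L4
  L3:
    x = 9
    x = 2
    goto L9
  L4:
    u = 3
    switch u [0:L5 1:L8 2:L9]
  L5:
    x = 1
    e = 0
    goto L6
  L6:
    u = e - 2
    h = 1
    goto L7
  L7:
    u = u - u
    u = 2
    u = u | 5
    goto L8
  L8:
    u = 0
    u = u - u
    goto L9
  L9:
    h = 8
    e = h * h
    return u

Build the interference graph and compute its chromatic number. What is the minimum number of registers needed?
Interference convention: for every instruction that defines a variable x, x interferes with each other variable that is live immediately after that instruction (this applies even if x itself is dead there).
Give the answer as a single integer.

def/use:
  L0: def={e,x} ue=∅
  L1: def={x} ue={e,x}
  L2: def={u,x} ue={x}
  L3: def={x} ue=∅
  L4: def={u} ue=∅
  L5: def={e,x} ue=∅
  L6: def={h,u} ue={e}
  L7: def={u} ue={u}
  L8: def={u} ue=∅
  L9: def={e,h} ue={u}

Live sets:
  live L0: ∅→{e,x}
  live L1: {e,x}→∅
  live L2: {x}→{u}
  live L3: {u}→{u}
  live L4: ∅→{u}
  live L5: ∅→{e}
  live L6: {e}→{u}
  live L7: {u}→∅
  live L8: ∅→{u}
  live L9: {u}→∅

Interfere edges:
  e — {u,x}
  h — {u}
  u — {e,h,x}
  x — {e,u}

Chromatic number:
  clique {e,u,x} ⇒ need ≥ 3
  3-colouring: c0={u}  c1={e,h}  c2={x}
  χ = 3

Answer: 3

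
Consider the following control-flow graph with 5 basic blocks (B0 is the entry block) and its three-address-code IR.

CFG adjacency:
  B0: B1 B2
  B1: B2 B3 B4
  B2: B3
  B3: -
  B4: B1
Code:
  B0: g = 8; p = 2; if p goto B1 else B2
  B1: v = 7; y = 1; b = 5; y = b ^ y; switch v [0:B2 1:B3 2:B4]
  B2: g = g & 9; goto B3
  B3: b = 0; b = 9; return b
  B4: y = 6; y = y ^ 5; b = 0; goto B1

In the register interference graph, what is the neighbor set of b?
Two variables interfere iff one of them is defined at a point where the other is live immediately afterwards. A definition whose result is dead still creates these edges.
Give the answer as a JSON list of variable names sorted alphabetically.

Answer: ["g", "v", "y"]

Analysis:
def/use:
  B0: {g,p} / ∅
  B1: {b,v,y} / ∅
  B2: {g} / {g}
  B3: {b} / ∅
  B4: {b,y} / ∅

Liveness:
  B0: in=∅ out={g}
  B1: in={g} out={g}
  B2: in={g} out=∅
  B3: in=∅ out=∅
  B4: in={g} out={g}

Interference:
  b: {g,v,y}
  g: {b,p,v,y}
  p: {g}
  v: {b,g,y}
  y: {b,g,v}

N(b) = ["g", "v", "y"]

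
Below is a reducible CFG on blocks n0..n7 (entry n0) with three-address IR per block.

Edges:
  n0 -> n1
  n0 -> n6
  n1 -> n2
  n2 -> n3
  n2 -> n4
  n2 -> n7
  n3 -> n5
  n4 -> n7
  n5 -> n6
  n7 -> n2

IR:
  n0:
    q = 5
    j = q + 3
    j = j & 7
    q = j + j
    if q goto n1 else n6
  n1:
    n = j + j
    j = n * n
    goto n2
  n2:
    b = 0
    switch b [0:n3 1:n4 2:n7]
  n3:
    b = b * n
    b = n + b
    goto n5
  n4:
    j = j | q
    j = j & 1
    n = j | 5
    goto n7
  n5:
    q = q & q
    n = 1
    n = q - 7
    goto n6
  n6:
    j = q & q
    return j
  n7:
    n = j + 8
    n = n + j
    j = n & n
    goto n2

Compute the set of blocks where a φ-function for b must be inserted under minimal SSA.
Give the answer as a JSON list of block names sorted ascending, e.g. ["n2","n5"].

idom tree: n1←n0 n2←n1 n3←n2 n4←n2 n5←n3 n6←n0 n7←n2
Join-block Dom:
  n2: preds {n1,n7}: {n0,n1} ∩ {n0,n1,n2,n7} = {n0,n1}; idom=n1
  n6: preds {n0,n5}: {n0} ∩ {n0,n1,n2,n3,n5} = {n0}; idom=n0
  n7: preds {n2,n4}: {n0,n1,n2} ∩ {n0,n1,n2,n4} = {n0,n1,n2}; idom=n2

Frontier:
  join n2 pred n1: · stop@n1
  join n2 pred n7: n7→n2 stop@n1
  join n6 pred n0: · stop@n0
  join n6 pred n5: n5→n3→n2→n1 stop@n0
  join n7 pred n2: · stop@n2
  join n7 pred n4: n4 stop@n2
  n0: DF=∅
  n1: DF={n6}
  n2: DF={n2,n6}
  n3: DF={n6}
  n4: DF={n7}
  n5: DF={n6}
  n6: DF=∅
  n7: DF={n2}

φ for b: defs {n2,n3}
  DF⁺ = {n2,n6}

Answer: ["n2", "n6"]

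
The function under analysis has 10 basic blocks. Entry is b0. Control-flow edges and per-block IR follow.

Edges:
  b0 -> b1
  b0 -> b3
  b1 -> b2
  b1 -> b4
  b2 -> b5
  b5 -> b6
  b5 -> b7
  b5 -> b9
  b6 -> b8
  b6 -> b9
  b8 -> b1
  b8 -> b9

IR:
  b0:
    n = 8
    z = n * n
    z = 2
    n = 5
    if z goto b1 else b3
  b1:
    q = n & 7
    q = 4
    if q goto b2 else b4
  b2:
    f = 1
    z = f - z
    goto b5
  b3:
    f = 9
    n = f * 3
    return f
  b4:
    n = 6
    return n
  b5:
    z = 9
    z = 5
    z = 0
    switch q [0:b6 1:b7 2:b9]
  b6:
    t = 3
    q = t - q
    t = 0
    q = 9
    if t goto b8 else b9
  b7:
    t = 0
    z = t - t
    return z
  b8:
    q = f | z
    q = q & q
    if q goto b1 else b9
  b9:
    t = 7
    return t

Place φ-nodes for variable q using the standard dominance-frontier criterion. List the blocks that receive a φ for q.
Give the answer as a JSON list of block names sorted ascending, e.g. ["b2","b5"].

idom tree: b1←b0 b2←b1 b3←b0 b4←b1 b5←b2 b6←b5 b7←b5 b8←b6 b9←b5
Dom at joins:
  b1: preds {b0,b8}: {b0} ∩ {b0,b1,b2,b5,b6,b8} = {b0}; idom=b0
  b9: preds {b5,b6,b8}: {b0,b1,b2,b5} ∩ {b0,b1,b2,b5,b6} ∩ {b0,b1,b2,b5,b6,b8} = {b0,b1,b2,b5}; idom=b5

DF derivation:
  b1←b0: walk · to b0
  b1←b8: walk b8→b6→b5→b2→b1 to b0
  b9←b5: walk · to b5
  b9←b6: walk b6 to b5
  b9←b8: walk b8→b6 to b5
  b0: DF=∅
  b1: DF={b1}
  b2: DF={b1}
  b3: DF=∅
  b4: DF=∅
  b5: DF={b1}
  b6: DF={b1,b9}
  b7: DF=∅
  b8: DF={b1,b9}
  b9: DF=∅

φ for q: defs {b1,b6,b8}
  DF⁺ = {b1,b9}

Answer: ["b1", "b9"]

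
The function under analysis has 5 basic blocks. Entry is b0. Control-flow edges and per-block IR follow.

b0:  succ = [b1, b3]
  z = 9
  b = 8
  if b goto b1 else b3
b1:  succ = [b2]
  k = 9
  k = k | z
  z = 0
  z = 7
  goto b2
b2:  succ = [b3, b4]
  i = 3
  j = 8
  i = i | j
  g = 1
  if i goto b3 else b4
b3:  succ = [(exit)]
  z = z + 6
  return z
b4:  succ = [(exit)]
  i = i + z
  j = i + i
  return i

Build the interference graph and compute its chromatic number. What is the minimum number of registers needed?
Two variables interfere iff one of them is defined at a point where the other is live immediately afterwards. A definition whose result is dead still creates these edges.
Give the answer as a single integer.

Answer: 3

Analysis:
Block summaries:
  b0 def {b,z} use ∅
  b1 def {k,z} use {z}
  b2 def {g,i,j} use ∅
  b3 def {z} use {z}
  b4 def {i,j} use {i,z}

Live sets:
  b0: in=∅ out={z}
  b1: in={z} out={z}
  b2: in={z} out={i,z}
  b3: in={z} out=∅
  b4: in={i,z} out=∅

Conflict graph:
  b↔{z}
  g↔{i,z}
  i↔{g,j,z}
  j↔{i,z}
  k↔{z}
  z↔{b,g,i,j,k}

Registers:
  clique {g,i,z} ⇒ need ≥ 3
  3-colouring: r0={z}  r1={b,i,k}  r2={g,j}
  χ = 3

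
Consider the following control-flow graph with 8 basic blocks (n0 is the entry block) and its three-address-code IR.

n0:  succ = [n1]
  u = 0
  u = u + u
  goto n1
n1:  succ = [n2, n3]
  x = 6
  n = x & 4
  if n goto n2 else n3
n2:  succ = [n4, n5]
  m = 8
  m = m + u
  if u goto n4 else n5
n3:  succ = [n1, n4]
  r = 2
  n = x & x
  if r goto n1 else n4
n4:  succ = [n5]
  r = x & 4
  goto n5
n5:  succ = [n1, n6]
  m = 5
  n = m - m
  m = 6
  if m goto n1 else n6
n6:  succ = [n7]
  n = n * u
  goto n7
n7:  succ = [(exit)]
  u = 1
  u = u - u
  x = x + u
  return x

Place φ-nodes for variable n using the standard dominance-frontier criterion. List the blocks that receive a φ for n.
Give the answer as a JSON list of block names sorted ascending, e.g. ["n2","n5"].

idom tree: n1←n0 n2←n1 n3←n1 n4←n1 n5←n1 n6←n5 n7←n6
Dom∩ at merges:
  n1: preds {n0,n3,n5}: {n0} ∩ {n0,n1,n3} ∩ {n0,n1,n5} = {n0}; idom=n0
  n4: preds {n2,n3}: {n0,n1,n2} ∩ {n0,n1,n3} = {n0,n1}; idom=n1
  n5: preds {n2,n4}: {n0,n1,n2} ∩ {n0,n1,n4} = {n0,n1}; idom=n1

Frontier:
  n1←n0: walk · to n0
  n1←n3: walk n3→n1 to n0
  n1←n5: walk n5→n1 to n0
  n4←n2: walk n2 to n1
  n4←n3: walk n3 to n1
  n5←n2: walk n2 to n1
  n5←n4: walk n4 to n1
  n0 → ∅
  n1 → {n1}
  n2 → {n4,n5}
  n3 → {n1,n4}
  n4 → {n5}
  n5 → {n1}
  n6 → ∅
  n7 → ∅

φ for n: defs {n1,n3,n5,n6}
  DF⁺ = {n1,n4,n5}

Answer: ["n1", "n4", "n5"]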